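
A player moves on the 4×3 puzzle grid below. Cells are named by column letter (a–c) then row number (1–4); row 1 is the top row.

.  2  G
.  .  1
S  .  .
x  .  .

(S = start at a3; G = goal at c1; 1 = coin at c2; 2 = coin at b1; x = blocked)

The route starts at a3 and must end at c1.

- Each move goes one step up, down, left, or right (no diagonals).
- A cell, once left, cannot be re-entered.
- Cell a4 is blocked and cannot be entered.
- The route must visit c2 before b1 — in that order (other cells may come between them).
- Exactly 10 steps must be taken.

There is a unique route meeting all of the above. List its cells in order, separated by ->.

The waypoints must appear in the order c2, b1, with no cell reused.
Route from a3: right to b3, down to b4, right to c4, 2× up (reaching c2), 2× left (reaching a2), up to a1, 2× right (reaching c1) — 10 moves in all.
Check: order respected (1 at step 5, 2 at step 9); 10 moves as required.

a3 -> b3 -> b4 -> c4 -> c3 -> c2 -> b2 -> a2 -> a1 -> b1 -> c1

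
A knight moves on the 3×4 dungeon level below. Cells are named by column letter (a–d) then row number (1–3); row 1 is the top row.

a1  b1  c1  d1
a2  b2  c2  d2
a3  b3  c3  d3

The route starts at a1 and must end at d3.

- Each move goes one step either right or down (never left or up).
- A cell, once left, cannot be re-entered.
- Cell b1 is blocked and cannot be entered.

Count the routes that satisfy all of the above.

4

A right/down-only route from a1 to d3 makes exactly 2 down-moves and 3 right-moves in some order.
With no other constraints that would be C(5,2) = 10 routes.
Subtract routes through each blocked cell (inclusion–exclusion for overlaps): − through b1: 6 → 4.
That gives 4 routes.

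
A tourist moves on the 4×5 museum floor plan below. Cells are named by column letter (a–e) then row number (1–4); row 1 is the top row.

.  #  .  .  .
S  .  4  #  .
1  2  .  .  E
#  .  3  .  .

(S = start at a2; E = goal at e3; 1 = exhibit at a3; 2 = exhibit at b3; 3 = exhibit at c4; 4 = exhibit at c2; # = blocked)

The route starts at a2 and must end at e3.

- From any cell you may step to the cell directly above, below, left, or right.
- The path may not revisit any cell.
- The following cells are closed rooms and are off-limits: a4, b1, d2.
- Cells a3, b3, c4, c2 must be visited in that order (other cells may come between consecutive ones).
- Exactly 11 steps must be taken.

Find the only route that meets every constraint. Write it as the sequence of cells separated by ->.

a2 -> a3 -> b3 -> b4 -> c4 -> c3 -> c2 -> c1 -> d1 -> e1 -> e2 -> e3

The waypoints must appear in the order a3, b3, c4, c2, with no cell reused.
Route from a2: down 1 to a3, right 1 to b3, down 1 to b4, right 1 to c4, up 3 to c1, right 2 to e1, down 2 to e3 — 11 moves in all.
Check: order respected (1 at step 1, 2 at step 2, 3 at step 4, 4 at step 6); 11 moves as required.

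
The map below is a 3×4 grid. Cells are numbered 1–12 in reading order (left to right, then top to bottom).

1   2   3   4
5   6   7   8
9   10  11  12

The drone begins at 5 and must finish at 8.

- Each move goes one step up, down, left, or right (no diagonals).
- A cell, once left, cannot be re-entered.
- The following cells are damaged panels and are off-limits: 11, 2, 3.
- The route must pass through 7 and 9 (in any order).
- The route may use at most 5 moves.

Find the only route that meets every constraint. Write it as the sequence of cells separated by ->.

The budget equals the shortest possible length, so every move has to be on a shortest route through the required cells.
Route from 5: down to 9, right to 10, up to 6, 2× right (reaching 8) — 5 moves in all.
Check: all required cells visited; 5 ≤ 5 moves.

5 -> 9 -> 10 -> 6 -> 7 -> 8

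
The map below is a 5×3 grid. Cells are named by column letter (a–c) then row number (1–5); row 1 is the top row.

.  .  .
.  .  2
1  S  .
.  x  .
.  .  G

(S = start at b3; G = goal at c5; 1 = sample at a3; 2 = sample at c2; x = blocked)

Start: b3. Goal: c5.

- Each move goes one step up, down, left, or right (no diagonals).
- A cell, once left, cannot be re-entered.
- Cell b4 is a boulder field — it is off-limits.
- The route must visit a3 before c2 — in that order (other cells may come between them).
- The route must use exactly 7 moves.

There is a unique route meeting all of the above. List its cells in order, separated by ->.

b3 -> a3 -> a2 -> b2 -> c2 -> c3 -> c4 -> c5

The waypoints must appear in the order a3, c2, with no cell reused.
Route from b3: left to a3, up to a2, 2× right (reaching c2), 3× down (reaching c5) — 7 moves in all.
Check: order respected (1 at step 1, 2 at step 4); 7 moves as required.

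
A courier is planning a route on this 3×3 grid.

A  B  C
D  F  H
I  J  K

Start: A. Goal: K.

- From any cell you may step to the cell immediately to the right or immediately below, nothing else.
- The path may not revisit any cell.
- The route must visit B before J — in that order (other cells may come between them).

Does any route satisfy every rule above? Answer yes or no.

One route that works: A → B → F → J → K.

yes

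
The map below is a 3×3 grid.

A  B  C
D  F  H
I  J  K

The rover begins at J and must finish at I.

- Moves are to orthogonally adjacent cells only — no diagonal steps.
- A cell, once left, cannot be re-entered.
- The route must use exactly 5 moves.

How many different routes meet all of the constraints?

2

Need simple routes of exactly 5 moves from J to I (Manhattan distance 1, so 2 moves are spent on a detour and 2 undoing it).
Enumerating: J F B A D I | J K H F D I.
That gives 2 routes.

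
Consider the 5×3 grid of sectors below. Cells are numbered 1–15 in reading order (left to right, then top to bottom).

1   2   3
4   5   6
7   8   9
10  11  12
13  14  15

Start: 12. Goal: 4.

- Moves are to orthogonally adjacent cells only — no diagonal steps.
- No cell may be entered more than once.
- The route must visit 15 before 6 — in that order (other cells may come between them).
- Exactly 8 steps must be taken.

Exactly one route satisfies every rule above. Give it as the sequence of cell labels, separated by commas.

The waypoints must appear in the order 15, 6, with no cell reused.
Route from 12: down 1 to 15, left 1 to 14, up 2 to 8, right 1 to 9, up 1 to 6, left 2 to 4 — 8 moves in all.
Check: order respected (15 at step 1, 6 at step 6); 8 moves as required.

12, 15, 14, 11, 8, 9, 6, 5, 4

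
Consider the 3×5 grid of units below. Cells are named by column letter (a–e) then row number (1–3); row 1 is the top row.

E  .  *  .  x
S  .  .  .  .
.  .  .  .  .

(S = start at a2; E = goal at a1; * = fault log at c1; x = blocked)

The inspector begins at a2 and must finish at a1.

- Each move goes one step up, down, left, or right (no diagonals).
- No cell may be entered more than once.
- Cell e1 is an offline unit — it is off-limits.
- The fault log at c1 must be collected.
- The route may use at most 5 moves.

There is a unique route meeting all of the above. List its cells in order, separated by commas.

Any route must reach c1 and still end at a1 within 5 moves, so the order of the required stops is forced.
Route from a2: right 2 to c2, up 1 to c1, left 2 to a1 — 5 moves in all.
Check: all required cells visited; 5 ≤ 5 moves.

a2, b2, c2, c1, b1, a1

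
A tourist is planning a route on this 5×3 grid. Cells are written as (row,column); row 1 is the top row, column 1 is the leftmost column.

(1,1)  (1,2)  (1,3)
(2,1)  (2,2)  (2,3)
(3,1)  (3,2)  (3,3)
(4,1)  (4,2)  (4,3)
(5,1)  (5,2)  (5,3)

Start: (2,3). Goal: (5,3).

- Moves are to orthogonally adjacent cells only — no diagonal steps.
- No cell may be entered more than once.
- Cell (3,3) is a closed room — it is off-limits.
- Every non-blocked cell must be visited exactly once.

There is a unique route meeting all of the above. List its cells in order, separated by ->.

Need to visit all 14 open cells exactly once, starting at (2,3) and ending at (5,3).
Cell (5,1) has only two open neighbours ((4,1) and (5,2)), so the path must pass straight through it: one of those is the cell it's entered from and the other is where it exits.
Route from (2,3): up to (1,3), 2× left (reaching (1,1)), down to (2,1), right to (2,2), down to (3,2), left to (3,1), 2× down (reaching (5,1)), right to (5,2), up to (4,2), right to (4,3), down to (5,3) — 13 moves in all.
Check: all 14 open cells covered.

(2,3) -> (1,3) -> (1,2) -> (1,1) -> (2,1) -> (2,2) -> (3,2) -> (3,1) -> (4,1) -> (5,1) -> (5,2) -> (4,2) -> (4,3) -> (5,3)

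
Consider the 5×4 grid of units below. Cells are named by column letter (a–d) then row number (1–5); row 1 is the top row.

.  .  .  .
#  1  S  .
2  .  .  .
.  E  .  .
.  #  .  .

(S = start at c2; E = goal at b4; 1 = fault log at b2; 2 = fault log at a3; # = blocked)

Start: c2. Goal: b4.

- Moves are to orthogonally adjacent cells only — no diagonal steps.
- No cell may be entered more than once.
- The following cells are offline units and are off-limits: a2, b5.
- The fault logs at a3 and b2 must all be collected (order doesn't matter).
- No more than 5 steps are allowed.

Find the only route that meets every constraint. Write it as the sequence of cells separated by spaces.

c2 b2 b3 a3 a4 b4

Any route must reach a3 and b2 and still end at b4 within 5 moves, so the order of the required stops is forced.
Route from c2: left to b2, down to b3, left to a3, down to a4, right to b4 — 5 moves in all.
Check: all required cells visited; 5 ≤ 5 moves.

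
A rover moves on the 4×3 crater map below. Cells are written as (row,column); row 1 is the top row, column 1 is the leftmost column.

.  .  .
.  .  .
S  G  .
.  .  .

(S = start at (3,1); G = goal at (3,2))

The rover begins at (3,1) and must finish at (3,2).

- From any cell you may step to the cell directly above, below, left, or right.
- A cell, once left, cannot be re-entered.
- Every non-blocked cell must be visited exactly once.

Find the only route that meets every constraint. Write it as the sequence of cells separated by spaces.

Need to visit all 12 open cells exactly once, starting at (3,1) and ending at (3,2).
Cell (1,1) has only two open neighbours ((2,1) and (1,2)), so the path must pass straight through it: one of those is the cell it's entered from and the other is where it exits.
Route from (3,1): down to (4,1), 2× right (reaching (4,3)), 3× up (reaching (1,3)), 2× left (reaching (1,1)), down to (2,1), right to (2,2), down to (3,2) — 11 moves in all.
Check: all 12 open cells covered.

(3,1) (4,1) (4,2) (4,3) (3,3) (2,3) (1,3) (1,2) (1,1) (2,1) (2,2) (3,2)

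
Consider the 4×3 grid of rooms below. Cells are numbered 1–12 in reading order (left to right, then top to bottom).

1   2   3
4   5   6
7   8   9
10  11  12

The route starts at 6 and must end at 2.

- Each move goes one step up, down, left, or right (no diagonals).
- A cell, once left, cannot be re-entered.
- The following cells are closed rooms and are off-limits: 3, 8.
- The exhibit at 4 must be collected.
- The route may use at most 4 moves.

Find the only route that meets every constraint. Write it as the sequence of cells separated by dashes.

The budget equals the shortest possible length, so every move has to be on a shortest route through the required cells.
Route from 6: 2× left (reaching 4), up to 1, right to 2 — 4 moves in all.
Check: all required cells visited; 4 ≤ 4 moves.

6 - 5 - 4 - 1 - 2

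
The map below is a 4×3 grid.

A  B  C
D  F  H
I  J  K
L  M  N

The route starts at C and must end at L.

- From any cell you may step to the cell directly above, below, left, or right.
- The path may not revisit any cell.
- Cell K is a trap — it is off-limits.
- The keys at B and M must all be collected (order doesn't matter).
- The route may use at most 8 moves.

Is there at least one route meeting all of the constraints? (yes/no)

yes

One route that works: C → B → F → J → M → L.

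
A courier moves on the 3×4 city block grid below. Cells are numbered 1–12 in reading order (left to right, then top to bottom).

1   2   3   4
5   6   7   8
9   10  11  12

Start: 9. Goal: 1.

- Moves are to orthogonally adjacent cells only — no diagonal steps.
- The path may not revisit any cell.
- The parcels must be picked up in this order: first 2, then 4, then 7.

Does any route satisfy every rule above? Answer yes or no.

Ignoring the required order, 8 revisit-free routes from 9 to 1 pass through all of 2, 4, and 7; the waypoint orders that occur are 7 → 4 → 2 (7); 4 → 7 → 2 (1) — never 2 → 4 → 7.

no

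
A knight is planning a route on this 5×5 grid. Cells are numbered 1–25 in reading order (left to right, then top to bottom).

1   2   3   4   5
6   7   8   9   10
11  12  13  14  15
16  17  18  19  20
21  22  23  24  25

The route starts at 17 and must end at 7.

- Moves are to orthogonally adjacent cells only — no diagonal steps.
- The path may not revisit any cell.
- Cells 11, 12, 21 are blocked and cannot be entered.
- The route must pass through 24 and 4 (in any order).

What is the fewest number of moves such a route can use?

10

Any route passes through 24 and 4 in some order between 17 and 7. Summing Manhattan distances along each leg and taking the cheapest ordering (17 → 24 → 4 → 7) gives a lower bound of 3 + 4 + 3 = 10 moves.
A route of 10 moves achieves this: 17 → 22 → 23 → 24 → 19 → 14 → 9 → 4 → 3 → 8 → 7.
Since 10 matches the lower bound, it is optimal.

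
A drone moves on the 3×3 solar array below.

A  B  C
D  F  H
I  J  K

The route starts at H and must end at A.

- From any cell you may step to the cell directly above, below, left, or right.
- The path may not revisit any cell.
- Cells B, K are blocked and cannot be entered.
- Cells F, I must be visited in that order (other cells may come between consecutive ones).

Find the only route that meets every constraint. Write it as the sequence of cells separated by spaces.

The waypoints must appear in the order F, I, with no cell reused.
Route from H: left 1 to F, down 1 to J, left 1 to I, up 2 to A — 5 moves in all.
Check: order respected (F at step 1, I at step 3).

H F J I D A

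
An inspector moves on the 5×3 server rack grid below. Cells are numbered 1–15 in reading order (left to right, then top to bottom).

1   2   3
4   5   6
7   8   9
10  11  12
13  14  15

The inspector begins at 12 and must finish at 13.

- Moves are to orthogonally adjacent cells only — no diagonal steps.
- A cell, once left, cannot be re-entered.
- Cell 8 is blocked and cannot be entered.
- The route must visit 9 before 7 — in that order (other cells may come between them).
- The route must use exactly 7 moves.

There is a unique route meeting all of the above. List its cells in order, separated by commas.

12, 9, 6, 5, 4, 7, 10, 13

The waypoints must appear in the order 9, 7, with no cell reused.
Route from 12: up 2 to 6, left 2 to 4, down 3 to 13 — 7 moves in all.
Check: order respected (9 at step 1, 7 at step 5); 7 moves as required.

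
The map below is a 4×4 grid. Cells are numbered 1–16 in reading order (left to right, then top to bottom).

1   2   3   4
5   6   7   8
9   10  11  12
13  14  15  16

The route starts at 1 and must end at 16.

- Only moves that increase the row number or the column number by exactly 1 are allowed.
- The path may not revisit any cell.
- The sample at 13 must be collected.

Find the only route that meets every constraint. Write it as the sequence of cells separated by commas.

Moves only go right or down, so the column and row indices never decrease.
Route from 1: down 3 to 13, right 3 to 16 — 6 moves in all.
Check: all required cells visited.

1, 5, 9, 13, 14, 15, 16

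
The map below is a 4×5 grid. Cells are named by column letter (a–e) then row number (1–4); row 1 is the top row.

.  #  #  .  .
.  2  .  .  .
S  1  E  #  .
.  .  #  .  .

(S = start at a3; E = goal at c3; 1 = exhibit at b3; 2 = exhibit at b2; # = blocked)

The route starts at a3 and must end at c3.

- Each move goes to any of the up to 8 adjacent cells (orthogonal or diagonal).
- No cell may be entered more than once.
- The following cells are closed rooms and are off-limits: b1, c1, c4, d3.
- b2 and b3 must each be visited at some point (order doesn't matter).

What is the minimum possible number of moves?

3

Any route passes through b2 and b3 in some order between a3 and c3. Summing Chebyshev distances along each leg and taking the cheapest ordering (a3 → b3 → b2 → c3) gives a lower bound of 1 + 1 + 1 = 3 moves.
A route of 3 moves achieves this: a3 → b2 → b3 → c3.
Since 3 matches the lower bound, it is optimal.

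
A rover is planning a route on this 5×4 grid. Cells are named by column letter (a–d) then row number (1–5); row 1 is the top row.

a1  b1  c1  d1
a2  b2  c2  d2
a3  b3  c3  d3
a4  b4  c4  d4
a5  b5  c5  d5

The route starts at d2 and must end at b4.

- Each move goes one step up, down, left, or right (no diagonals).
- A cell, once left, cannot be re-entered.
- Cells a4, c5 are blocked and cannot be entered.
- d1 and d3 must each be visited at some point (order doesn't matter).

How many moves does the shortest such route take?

Any route passes through d1 and d3 in some order between d2 and b4. Summing Manhattan distances along each leg and taking the cheapest ordering (d2 → d1 → d3 → b4) gives a lower bound of 1 + 2 + 3 = 6 moves.
The shortest route satisfying every rule uses 8 moves: d2 → d1 → c1 → c2 → c3 → d3 → d4 → c4 → b4.
The no-revisit rule (legs can't share cells) pushes the minimum above the 6-move bound; an exhaustive check rules out every length from 6 to 7, leaving 8 as the minimum.

8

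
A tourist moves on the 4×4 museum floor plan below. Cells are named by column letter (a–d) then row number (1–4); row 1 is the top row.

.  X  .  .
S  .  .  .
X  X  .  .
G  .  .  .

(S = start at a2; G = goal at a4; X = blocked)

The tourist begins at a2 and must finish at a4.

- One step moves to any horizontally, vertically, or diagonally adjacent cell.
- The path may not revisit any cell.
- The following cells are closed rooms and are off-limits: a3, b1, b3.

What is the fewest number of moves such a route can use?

With diagonal moves allowed, the Chebyshev distance max(|Δrow|,|Δcol|) from a2 to a4 is 2, so at least 2 moves are needed.
That bound ignores the blocked cells. Measuring each leg by the fewest moves that actually steer around them (a2→a4: 4) raises the lower bound to 4.
A route of 4 moves exists: a2 → b2 → c3 → b4 → a4.
Since 4 matches that lower bound, it is optimal.

4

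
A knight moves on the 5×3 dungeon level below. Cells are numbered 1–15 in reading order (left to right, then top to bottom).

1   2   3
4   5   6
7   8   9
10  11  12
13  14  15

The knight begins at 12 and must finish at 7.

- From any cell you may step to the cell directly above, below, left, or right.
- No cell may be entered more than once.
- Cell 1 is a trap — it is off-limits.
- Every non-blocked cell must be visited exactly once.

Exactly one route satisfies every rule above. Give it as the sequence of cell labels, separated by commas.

Need to visit all 14 open cells exactly once, starting at 12 and ending at 7.
Cell 4 has only two open neighbours (7 and 5), so the path must pass straight through it: one of those is the cell it's entered from and the other is where it exits.
Route from 12: down 1 to 15, left 2 to 13, up 1 to 10, right 1 to 11, up 1 to 8, right 1 to 9, up 2 to 3, left 1 to 2, down 1 to 5, left 1 to 4, down 1 to 7 — 13 moves in all.
Check: all 14 open cells covered.

12, 15, 14, 13, 10, 11, 8, 9, 6, 3, 2, 5, 4, 7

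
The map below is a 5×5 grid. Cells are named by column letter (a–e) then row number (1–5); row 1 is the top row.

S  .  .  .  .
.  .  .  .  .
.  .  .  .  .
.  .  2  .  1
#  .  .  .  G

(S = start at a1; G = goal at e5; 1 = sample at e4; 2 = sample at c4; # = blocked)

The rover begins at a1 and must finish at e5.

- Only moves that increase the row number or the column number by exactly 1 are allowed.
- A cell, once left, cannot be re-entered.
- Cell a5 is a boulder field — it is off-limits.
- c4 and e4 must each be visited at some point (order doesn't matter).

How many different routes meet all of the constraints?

10

A right/down-only route from a1 to e5 makes exactly 4 down-moves and 4 right-moves in some order.
With no other constraints that would be C(8,4) = 70 routes.
A monotone route can only reach the required cells in the order c4, e4, so split there and multiply the segment counts (each segment already excludes blocked cells): a1→c4: 10; c4→e4: 1; e4→e5: 1; product = 10.
That gives 10 routes.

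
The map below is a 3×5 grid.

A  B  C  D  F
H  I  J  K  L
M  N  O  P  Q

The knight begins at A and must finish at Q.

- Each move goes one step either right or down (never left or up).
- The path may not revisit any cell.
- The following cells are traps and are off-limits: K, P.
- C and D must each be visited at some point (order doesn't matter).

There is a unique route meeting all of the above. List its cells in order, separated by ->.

Moves only go right or down, so the column and row indices never decrease.
Route from A: right 4 to F, down 2 to Q — 6 moves in all.
Check: all required cells visited.

A -> B -> C -> D -> F -> L -> Q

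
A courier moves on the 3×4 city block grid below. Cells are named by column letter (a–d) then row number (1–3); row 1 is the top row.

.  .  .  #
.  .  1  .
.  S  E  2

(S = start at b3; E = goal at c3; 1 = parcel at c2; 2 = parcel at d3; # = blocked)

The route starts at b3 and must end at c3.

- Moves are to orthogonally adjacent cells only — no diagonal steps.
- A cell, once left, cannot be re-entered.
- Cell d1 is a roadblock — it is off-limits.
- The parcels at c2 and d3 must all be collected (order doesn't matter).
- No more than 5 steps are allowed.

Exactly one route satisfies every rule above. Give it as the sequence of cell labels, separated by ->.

b3 -> b2 -> c2 -> d2 -> d3 -> c3

The 5-move cap with required stops at c2, d3 leaves no slack for detours.
Route from b3: up 1 to b2, right 2 to d2, down 1 to d3, left 1 to c3 — 5 moves in all.
Check: all required cells visited; 5 ≤ 5 moves.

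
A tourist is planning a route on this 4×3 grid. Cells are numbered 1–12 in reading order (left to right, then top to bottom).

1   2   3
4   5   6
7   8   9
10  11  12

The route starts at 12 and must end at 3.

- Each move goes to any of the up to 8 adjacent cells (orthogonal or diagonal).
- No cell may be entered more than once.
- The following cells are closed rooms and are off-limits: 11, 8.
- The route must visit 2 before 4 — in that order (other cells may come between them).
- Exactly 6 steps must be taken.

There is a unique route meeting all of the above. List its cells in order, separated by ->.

12 -> 9 -> 6 -> 2 -> 4 -> 5 -> 3

The waypoints must appear in the order 2, 4, with no cell reused.
Route from 12: up 2 to 6, up-left 1 to 2, down-left 1 to 4, right 1 to 5, up-right 1 to 3 — 6 moves in all.
Check: order respected (2 at step 3, 4 at step 4); 6 moves as required.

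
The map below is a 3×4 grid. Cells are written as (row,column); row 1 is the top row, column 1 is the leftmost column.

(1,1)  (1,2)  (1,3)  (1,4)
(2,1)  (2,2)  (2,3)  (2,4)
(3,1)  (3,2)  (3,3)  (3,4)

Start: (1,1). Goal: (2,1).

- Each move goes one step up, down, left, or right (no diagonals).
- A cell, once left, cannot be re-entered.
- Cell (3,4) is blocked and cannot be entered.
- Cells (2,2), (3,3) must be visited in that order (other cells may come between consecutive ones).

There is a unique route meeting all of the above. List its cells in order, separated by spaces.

(1,1) (1,2) (2,2) (2,3) (3,3) (3,2) (3,1) (2,1)

The waypoints must appear in the order (2,2), (3,3), with no cell reused.
Route from (1,1): right to (1,2), down to (2,2), right to (2,3), down to (3,3), 2× left (reaching (3,1)), up to (2,1) — 7 moves in all.
Check: order respected ((2,2) at step 2, (3,3) at step 4).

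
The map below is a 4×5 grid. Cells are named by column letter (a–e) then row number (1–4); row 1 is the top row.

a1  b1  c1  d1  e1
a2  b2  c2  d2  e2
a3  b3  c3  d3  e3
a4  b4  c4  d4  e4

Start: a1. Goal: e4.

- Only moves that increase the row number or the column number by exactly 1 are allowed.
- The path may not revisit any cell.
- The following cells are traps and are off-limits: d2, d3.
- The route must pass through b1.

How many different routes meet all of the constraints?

5

A right/down-only route from a1 to e4 makes exactly 3 down-moves and 4 right-moves in some order.
With no other constraints that would be C(7,3) = 35 routes.
Split at b1 and multiply the segment counts (each segment already excludes blocked cells): a1→b1: 1; b1→e4: 5; product = 5.
That gives 5 routes.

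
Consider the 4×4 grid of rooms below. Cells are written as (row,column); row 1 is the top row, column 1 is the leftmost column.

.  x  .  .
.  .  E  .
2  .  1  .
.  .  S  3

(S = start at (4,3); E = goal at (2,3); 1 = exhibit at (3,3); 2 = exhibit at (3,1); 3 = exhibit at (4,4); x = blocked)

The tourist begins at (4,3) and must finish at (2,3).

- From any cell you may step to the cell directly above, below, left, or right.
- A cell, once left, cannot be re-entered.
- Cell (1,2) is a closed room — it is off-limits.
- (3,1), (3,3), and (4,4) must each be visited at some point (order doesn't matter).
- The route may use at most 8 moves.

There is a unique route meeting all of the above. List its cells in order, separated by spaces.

Any route must reach (3,1), (3,3), and (4,4) and still end at (2,3) within 8 moves, so the order of the required stops is forced.
Route from (4,3): right to (4,4), up to (3,4), 3× left (reaching (3,1)), up to (2,1), 2× right (reaching (2,3)) — 8 moves in all.
Check: all required cells visited; 8 ≤ 8 moves.

(4,3) (4,4) (3,4) (3,3) (3,2) (3,1) (2,1) (2,2) (2,3)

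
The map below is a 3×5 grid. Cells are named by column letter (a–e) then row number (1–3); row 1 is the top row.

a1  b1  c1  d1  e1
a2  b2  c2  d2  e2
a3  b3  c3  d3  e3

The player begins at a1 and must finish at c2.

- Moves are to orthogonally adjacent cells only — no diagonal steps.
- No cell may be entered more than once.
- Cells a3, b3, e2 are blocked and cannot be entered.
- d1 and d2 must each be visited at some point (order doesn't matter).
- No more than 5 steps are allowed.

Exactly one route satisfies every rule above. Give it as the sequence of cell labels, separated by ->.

a1 -> b1 -> c1 -> d1 -> d2 -> c2

The 5-move cap with required stops at d1, d2 leaves no slack for detours.
Route from a1: right 3 to d1, down 1 to d2, left 1 to c2 — 5 moves in all.
Check: all required cells visited; 5 ≤ 5 moves.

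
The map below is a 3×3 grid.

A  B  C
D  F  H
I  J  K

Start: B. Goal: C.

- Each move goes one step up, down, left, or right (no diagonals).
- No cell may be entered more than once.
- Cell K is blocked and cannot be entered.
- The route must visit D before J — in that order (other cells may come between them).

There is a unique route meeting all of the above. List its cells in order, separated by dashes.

B - A - D - I - J - F - H - C

The waypoints must appear in the order D, J, with no cell reused.
Route from B: left 1 to A, down 2 to I, right 1 to J, up 1 to F, right 1 to H, up 1 to C — 7 moves in all.
Check: order respected (D at step 2, J at step 4).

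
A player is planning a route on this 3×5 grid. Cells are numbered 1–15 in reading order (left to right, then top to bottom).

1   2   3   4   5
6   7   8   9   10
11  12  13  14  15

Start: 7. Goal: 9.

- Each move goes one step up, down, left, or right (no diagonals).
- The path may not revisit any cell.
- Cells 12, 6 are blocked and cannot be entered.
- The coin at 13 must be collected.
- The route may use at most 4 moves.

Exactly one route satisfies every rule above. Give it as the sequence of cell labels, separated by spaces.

Any route must reach 13 and still end at 9 within 4 moves, so the order of the required stops is forced.
Route from 7: right to 8, down to 13, right to 14, up to 9 — 4 moves in all.
Check: all required cells visited; 4 ≤ 4 moves.

7 8 13 14 9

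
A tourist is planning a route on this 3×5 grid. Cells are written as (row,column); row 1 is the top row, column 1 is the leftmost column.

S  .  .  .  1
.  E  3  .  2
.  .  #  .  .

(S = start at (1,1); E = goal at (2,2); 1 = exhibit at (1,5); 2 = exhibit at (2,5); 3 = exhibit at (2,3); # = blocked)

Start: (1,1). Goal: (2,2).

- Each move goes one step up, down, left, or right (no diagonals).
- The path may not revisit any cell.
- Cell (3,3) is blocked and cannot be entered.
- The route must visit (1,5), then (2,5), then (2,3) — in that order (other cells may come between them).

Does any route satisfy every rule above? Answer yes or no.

yes

One route that works: (1,1) → (1,2) → (1,3) → (1,4) → (1,5) → (2,5) → (2,4) → (2,3) → (2,2).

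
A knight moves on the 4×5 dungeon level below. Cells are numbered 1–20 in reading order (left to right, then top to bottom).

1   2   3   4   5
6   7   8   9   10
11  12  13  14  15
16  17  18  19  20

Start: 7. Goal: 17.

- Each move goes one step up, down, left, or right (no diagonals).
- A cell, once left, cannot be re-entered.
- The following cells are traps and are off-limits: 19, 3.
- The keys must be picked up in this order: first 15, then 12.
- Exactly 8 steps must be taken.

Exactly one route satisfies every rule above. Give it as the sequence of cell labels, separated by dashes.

The waypoints must appear in the order 15, 12, with no cell reused.
Route from 7: 3× right (reaching 10), down to 15, 3× left (reaching 12), down to 17 — 8 moves in all.
Check: order respected (15 at step 4, 12 at step 7); 8 moves as required.

7 - 8 - 9 - 10 - 15 - 14 - 13 - 12 - 17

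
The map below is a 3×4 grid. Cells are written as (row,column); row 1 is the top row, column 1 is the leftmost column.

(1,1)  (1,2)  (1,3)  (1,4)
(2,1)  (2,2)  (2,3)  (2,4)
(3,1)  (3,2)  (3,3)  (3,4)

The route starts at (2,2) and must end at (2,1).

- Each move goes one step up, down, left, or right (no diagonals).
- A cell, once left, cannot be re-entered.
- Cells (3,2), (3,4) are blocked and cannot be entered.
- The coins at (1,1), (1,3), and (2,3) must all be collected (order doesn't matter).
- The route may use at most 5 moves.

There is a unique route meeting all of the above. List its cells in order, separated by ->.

(2,2) -> (2,3) -> (1,3) -> (1,2) -> (1,1) -> (2,1)

The 5-move cap with required stops at (1,1), (1,3), (2,3) leaves no slack for detours.
Route from (2,2): right to (2,3), up to (1,3), 2× left (reaching (1,1)), down to (2,1) — 5 moves in all.
Check: all required cells visited; 5 ≤ 5 moves.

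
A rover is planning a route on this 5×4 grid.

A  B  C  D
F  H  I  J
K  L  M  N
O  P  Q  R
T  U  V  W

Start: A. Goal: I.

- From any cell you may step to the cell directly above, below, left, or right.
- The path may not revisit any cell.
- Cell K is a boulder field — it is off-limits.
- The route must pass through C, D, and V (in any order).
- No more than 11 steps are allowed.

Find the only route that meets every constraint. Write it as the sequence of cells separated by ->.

The 11-move cap with required stops at C, D, V leaves no slack for detours.
Route from A: right 3 to D, down 4 to W, left 1 to V, up 3 to I — 11 moves in all.
Check: all required cells visited; 11 ≤ 11 moves.

A -> B -> C -> D -> J -> N -> R -> W -> V -> Q -> M -> I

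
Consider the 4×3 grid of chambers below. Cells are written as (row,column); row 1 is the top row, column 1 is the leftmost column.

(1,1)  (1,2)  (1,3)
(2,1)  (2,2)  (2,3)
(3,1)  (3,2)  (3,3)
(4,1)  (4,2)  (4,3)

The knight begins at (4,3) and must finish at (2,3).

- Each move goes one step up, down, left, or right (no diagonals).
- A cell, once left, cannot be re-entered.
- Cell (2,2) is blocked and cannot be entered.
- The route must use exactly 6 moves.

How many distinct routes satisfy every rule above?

Need simple routes of exactly 6 moves from (4,3) to (2,3) (Manhattan distance 2, so 2 moves are spent on a detour and 2 undoing it).
Enumerating: (4,3) (4,2) (4,1) (3,1) (3,2) (3,3) (2,3).
That gives 1 route.

1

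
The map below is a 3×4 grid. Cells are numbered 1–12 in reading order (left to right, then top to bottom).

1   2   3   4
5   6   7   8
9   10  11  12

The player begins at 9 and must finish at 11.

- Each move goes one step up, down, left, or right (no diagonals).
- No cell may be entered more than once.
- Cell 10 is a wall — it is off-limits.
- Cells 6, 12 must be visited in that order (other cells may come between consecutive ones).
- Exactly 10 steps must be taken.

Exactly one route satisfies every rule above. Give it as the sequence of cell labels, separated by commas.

The waypoints must appear in the order 6, 12, with no cell reused.
Route from 9: 2× up (reaching 1), right to 2, down to 6, right to 7, up to 3, right to 4, 2× down (reaching 12), left to 11 — 10 moves in all.
Check: order respected (6 at step 4, 12 at step 9); 10 moves as required.

9, 5, 1, 2, 6, 7, 3, 4, 8, 12, 11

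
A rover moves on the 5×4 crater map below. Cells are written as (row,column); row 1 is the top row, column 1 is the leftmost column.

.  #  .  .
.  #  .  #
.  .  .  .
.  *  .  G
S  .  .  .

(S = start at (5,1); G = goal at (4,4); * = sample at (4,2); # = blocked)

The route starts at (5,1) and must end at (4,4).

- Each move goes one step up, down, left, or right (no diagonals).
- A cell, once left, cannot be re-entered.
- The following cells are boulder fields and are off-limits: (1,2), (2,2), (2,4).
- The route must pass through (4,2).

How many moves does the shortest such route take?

4

Any route passes through (4,2) somewhere between (5,1) and (4,4). Summing Manhattan distances along the two legs ((5,1) → (4,2) → (4,4)) gives a lower bound of 2 + 2 = 4 moves.
A route of 4 moves achieves this: (5,1) → (4,1) → (4,2) → (4,3) → (4,4).
Since 4 matches the lower bound, it is optimal.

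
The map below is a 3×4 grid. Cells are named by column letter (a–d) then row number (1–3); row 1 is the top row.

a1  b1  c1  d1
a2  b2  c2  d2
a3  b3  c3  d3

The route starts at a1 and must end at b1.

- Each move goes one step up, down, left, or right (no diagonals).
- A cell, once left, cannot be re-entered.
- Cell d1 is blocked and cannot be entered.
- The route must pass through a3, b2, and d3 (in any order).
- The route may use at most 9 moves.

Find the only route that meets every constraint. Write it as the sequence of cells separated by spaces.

The budget equals the shortest possible length, so every move has to be on a shortest route through the required cells.
Route from a1: 2× down (reaching a3), 3× right (reaching d3), up to d2, 2× left (reaching b2), up to b1 — 9 moves in all.
Check: all required cells visited; 9 ≤ 9 moves.

a1 a2 a3 b3 c3 d3 d2 c2 b2 b1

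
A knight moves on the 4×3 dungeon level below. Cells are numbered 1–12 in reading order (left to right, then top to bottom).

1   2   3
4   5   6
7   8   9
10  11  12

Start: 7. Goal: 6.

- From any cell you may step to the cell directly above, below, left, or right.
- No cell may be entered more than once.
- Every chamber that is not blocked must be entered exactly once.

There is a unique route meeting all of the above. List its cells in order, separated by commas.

7, 10, 11, 12, 9, 8, 5, 4, 1, 2, 3, 6

Need to visit all 12 open cells exactly once, starting at 7 and ending at 6.
Cell 3 has only two open neighbours (6 and 2), so the path must pass straight through it: one of those is the cell it's entered from and the other is where it exits.
Route from 7: down 1 to 10, right 2 to 12, up 1 to 9, left 1 to 8, up 1 to 5, left 1 to 4, up 1 to 1, right 2 to 3, down 1 to 6 — 11 moves in all.
Check: all 12 open cells covered.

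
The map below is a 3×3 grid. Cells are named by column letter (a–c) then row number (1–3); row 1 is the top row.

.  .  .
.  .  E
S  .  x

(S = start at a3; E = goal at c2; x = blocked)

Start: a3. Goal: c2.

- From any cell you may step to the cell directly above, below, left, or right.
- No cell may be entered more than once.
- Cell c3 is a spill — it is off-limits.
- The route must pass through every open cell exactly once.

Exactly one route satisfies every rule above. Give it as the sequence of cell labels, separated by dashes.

Need to visit all 8 open cells exactly once, starting at a3 and ending at c2.
Route from a3: right 1 to b3, up 1 to b2, left 1 to a2, up 1 to a1, right 2 to c1, down 1 to c2 — 7 moves in all.
Check: all 8 open cells covered.

a3 - b3 - b2 - a2 - a1 - b1 - c1 - c2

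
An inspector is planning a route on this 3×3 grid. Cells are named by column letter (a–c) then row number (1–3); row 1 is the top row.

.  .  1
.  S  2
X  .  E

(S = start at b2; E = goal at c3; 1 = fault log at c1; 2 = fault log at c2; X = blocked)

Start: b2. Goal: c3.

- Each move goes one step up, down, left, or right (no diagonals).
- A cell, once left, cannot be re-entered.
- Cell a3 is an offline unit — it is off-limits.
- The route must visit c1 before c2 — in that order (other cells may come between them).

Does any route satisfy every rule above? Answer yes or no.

yes

One route that works: b2 → b1 → c1 → c2 → c3.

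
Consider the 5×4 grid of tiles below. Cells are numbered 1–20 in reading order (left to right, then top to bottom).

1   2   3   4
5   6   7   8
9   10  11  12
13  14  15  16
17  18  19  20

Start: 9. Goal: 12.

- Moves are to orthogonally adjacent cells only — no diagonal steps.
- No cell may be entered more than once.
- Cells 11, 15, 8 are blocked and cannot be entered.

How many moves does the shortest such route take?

The Manhattan distance from 9 to 12 is |3−3| + |1−4| = 3, so at least 3 moves are needed.
That bound ignores the blocked cells. Measuring each leg by the fewest moves that actually steer around them (9→12: 7) raises the lower bound to 7.
A route of 7 moves exists: 9 → 13 → 17 → 18 → 19 → 20 → 16 → 12.
Since 7 matches that lower bound, it is optimal.

7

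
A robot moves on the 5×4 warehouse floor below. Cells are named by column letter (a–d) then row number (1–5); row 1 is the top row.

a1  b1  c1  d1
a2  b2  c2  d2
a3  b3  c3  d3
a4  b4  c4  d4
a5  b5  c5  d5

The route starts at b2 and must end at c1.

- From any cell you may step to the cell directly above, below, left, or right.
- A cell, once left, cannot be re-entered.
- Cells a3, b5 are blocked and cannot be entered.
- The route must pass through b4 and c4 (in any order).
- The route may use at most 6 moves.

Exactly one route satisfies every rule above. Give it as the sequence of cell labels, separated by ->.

The 6-move cap with required stops at b4, c4 leaves no slack for detours.
Route from b2: 2× down (reaching b4), right to c4, 3× up (reaching c1) — 6 moves in all.
Check: all required cells visited; 6 ≤ 6 moves.

b2 -> b3 -> b4 -> c4 -> c3 -> c2 -> c1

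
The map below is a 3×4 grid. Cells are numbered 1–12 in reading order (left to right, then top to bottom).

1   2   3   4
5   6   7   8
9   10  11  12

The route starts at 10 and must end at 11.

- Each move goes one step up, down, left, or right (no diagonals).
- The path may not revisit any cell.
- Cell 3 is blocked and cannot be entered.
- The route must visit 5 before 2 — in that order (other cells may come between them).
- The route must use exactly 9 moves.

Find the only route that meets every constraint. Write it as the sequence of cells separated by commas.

The waypoints must appear in the order 5, 2, with no cell reused.
Route from 10: left to 9, 2× up (reaching 1), right to 2, down to 6, 2× right (reaching 8), down to 12, left to 11 — 9 moves in all.
Check: order respected (5 at step 2, 2 at step 4); 9 moves as required.

10, 9, 5, 1, 2, 6, 7, 8, 12, 11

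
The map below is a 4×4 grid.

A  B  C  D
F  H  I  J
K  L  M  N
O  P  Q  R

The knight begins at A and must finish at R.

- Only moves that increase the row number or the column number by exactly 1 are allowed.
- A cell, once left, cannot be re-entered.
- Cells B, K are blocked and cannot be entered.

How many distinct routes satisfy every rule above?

6

A right/down-only route from A to R makes exactly 3 down-moves and 3 right-moves in some order.
With no other constraints that would be C(6,3) = 20 routes.
Subtract routes through each blocked cell (inclusion–exclusion for overlaps): − through B: 10 − through K: 4 → 6.
That gives 6 routes.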